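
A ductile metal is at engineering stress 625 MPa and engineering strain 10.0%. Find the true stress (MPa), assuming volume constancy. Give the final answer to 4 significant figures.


sigma_true = sigma_eng * (1 + epsilon_eng)
sigma_true = 625 * (1 + 0.1)
sigma_true = 687.5 MPa


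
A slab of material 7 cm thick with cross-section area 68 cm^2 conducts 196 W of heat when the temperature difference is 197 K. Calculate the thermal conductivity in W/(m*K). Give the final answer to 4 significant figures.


k = Q*L / (A*dT)
L = 0.07 m, A = 6.8e-03 m^2
k = 196 * 0.07 / (6.8e-03 * 197)
k = 10.24 W/(m*K)


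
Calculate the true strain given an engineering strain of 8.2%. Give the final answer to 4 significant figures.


epsilon_true = ln(1 + epsilon_eng)
epsilon_true = ln(1 + 0.082)
epsilon_true = 0.07881


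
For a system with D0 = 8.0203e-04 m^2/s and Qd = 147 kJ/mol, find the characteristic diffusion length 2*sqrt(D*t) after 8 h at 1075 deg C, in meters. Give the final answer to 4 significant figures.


Step 1: D = D0 * exp(-Qd/(R*T))
T = 1348.15 K
D = 8.0203e-04 * exp(-147e3 / (8.314 * 1348.15)) = 1.61588e-09 m^2/s
Step 2: L = 2*sqrt(D*t)
t = 8 h = 28800 s
L = 2*sqrt(1.61588e-09 * 28800) = 0.01364 m


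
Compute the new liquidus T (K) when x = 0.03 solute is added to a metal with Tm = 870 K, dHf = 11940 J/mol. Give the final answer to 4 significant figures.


dT = R*Tm^2*x / dHf
dT = 8.314 * 870^2 * 0.03 / 11940
dT = 15.8112 K
T_new = 870 - 15.8112 = 854.2 K


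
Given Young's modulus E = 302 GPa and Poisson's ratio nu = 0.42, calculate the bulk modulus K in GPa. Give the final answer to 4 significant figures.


K = E / (3*(1-2*nu))
K = 302 / (3*(1-2*0.42))
K = 629.2 GPa


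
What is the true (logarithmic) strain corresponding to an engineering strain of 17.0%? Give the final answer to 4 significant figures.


epsilon_true = ln(1 + epsilon_eng)
epsilon_true = ln(1 + 0.17)
epsilon_true = 0.157


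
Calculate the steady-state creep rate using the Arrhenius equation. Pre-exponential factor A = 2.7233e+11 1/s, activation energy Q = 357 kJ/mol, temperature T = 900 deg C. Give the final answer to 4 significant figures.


rate = A * exp(-Q / (R*T))
T = 900 + 273.15 = 1173.15 K
rate = 2.7233e+11 * exp(-357e3 / (8.314 * 1173.15))
rate = 3.46e-05 1/s


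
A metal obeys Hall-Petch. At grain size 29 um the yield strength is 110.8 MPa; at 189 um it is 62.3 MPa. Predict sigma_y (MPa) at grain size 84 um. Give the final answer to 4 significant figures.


sigma_y = sigma0 + k / sqrt(d)
1/sqrt(d1) = 1/sqrt(2.9e-05) = 185.695;  1/sqrt(d2) = 72.7393
k = (sigma1 - sigma2) / (1/sqrt(d1) - 1/sqrt(d2)) = (110.8 - 62.3) / (185.695 - 72.7393) = 0.429371 MPa*m^0.5
sigma0 = sigma1 - k/sqrt(d1) = 110.8 - 0.429371*185.695 = 31.0679 MPa
sigma_y(d3) = 31.0679 + 0.429371 / sqrt(8.4e-05) = 77.92 MPa


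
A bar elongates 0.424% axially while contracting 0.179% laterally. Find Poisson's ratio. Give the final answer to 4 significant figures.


nu = -epsilon_lat / epsilon_axial
Lateral strain is contraction (negative), so using magnitudes:
nu = 0.179 / 0.424
nu = 0.4222


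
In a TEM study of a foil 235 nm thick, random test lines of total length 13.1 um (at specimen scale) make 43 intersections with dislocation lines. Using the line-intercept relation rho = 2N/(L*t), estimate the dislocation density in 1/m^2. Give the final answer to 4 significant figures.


rho = 2N / (L * t)
L = 13.1 um = 1.31e-05 m, t = 235 nm = 2.35e-07 m
rho = 2 * 43 / (1.31e-05 * 2.35e-07)
rho = 2.794e+13 1/m^2


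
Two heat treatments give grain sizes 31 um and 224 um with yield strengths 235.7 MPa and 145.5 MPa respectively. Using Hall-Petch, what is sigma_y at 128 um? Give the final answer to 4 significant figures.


sigma_y = sigma0 + k / sqrt(d)
1/sqrt(d1) = 1/sqrt(3.1e-05) = 179.605;  1/sqrt(d2) = 66.8153
k = (sigma1 - sigma2) / (1/sqrt(d1) - 1/sqrt(d2)) = (235.7 - 145.5) / (179.605 - 66.8153) = 0.799716 MPa*m^0.5
sigma0 = sigma1 - k/sqrt(d1) = 235.7 - 0.799716*179.605 = 92.0667 MPa
sigma_y(d3) = 92.0667 + 0.799716 / sqrt(1.28e-04) = 162.8 MPa


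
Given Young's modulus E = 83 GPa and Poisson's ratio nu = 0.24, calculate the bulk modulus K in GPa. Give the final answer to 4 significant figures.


K = E / (3*(1-2*nu))
K = 83 / (3*(1-2*0.24))
K = 53.21 GPa


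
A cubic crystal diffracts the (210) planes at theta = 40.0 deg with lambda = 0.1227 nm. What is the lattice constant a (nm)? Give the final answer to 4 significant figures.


d = lambda / (2*sin(theta))
d = 0.1227 / (2*sin(40.0 deg))
d = 0.0954437 nm
a = d * sqrt(h^2+k^2+l^2) = 0.0954437 * sqrt(5)
a = 0.2134 nm


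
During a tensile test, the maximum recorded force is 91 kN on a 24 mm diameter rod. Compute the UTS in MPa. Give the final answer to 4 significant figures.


A0 = pi*(d/2)^2 = pi*(24/2)^2 = 452.389 mm^2
UTS = F_max / A0 = 91*1000 / 452.389
UTS = 201.2 MPa


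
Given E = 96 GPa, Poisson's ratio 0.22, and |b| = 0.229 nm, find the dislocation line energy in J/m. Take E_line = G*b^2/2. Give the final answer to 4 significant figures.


Step 1: G = E / (2*(1+nu))
G = 96 / (2*(1+0.22)) = 39.3443 GPa = 3.93443e+10 Pa
Step 2: E_line = G*b^2/2
b = 0.229 nm = 2.29e-10 m
E_line = 0.5 * 3.93443e+10 * (2.29e-10)^2 = 1.032e-09 J/m


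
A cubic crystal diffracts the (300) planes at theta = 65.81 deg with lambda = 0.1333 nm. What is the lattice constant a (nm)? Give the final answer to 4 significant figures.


d = lambda / (2*sin(theta))
d = 0.1333 / (2*sin(65.81 deg))
d = 0.0730658 nm
a = d * sqrt(h^2+k^2+l^2) = 0.0730658 * sqrt(9)
a = 0.2192 nm


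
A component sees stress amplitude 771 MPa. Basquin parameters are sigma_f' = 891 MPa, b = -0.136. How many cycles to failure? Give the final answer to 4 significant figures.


sigma_a = sigma_f' * (2*Nf)^b
2*Nf = (sigma_a / sigma_f')^(1/b)
2*Nf = (771 / 891)^(1/-0.136)
2*Nf = 2.89692
Nf = 1.448 cycles


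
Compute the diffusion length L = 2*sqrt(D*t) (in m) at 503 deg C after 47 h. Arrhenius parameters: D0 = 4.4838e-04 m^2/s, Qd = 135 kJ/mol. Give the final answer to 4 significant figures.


Step 1: D = D0 * exp(-Qd/(R*T))
T = 776.15 K
D = 4.4838e-04 * exp(-135e3 / (8.314 * 776.15)) = 3.68012e-13 m^2/s
Step 2: L = 2*sqrt(D*t)
t = 47 h = 169200 s
L = 2*sqrt(3.68012e-13 * 169200) = 4.991e-04 m


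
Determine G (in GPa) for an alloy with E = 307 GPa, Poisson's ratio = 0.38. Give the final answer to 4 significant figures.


G = E / (2*(1+nu))
G = 307 / (2*(1+0.38))
G = 111.2 GPa


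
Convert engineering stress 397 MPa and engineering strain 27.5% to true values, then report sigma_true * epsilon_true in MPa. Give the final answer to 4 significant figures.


sigma_true = sigma_eng * (1 + epsilon_eng)
sigma_true = 397 * (1 + 0.275) = 506.175 MPa
epsilon_true = ln(1 + epsilon_eng)
epsilon_true = ln(1 + 0.275) = 0.242946
sigma_true * epsilon_true = 506.175 * 0.242946 = 123 MPa


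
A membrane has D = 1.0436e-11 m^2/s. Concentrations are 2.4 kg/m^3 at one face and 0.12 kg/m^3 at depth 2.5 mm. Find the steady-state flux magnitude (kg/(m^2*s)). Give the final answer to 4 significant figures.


J = -D * (dC/dx) = D * (C1 - C2) / dx
J = 1.0436e-11 * (2.4 - 0.12) / 2.5e-03
J = 9.518e-09 kg/(m^2*s)


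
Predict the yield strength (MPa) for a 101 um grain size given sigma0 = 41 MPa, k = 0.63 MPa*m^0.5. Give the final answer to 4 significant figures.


sigma_y = sigma0 + k / sqrt(d)
d = 101 um = 1.01e-04 m
sigma_y = 41 + 0.63 / sqrt(1.01e-04)
sigma_y = 103.7 MPa


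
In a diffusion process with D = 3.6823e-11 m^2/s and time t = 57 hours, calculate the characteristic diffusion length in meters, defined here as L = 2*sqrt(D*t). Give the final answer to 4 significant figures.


t = 57 hr = 205200 s
Diffusion length = 2*sqrt(D*t)
= 2*sqrt(3.6823e-11 * 205200)
= 5.498e-03 m


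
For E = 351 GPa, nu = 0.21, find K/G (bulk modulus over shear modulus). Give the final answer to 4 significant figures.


G = E / (2*(1+nu))
G = 351 / (2*(1+0.21)) = 145.041 GPa
K = E / (3*(1-2*nu))
K = 351 / (3*(1-2*0.21)) = 201.724 GPa
K/G = 201.724 / 145.041 = 1.391


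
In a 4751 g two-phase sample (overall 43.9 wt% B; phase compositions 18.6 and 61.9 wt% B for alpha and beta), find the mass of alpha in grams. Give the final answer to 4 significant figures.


f_alpha = (C_beta - C0) / (C_beta - C_alpha)
f_alpha = (61.9 - 43.9) / (61.9 - 18.6) = 0.415704
m_alpha = f_alpha * m_total = 0.415704 * 4751 = 1975 g


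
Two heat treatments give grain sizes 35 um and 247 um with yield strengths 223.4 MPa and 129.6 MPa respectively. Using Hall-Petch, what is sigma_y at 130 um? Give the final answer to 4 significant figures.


sigma_y = sigma0 + k / sqrt(d)
1/sqrt(d1) = 1/sqrt(3.5e-05) = 169.031;  1/sqrt(d2) = 63.6285
k = (sigma1 - sigma2) / (1/sqrt(d1) - 1/sqrt(d2)) = (223.4 - 129.6) / (169.031 - 63.6285) = 0.889923 MPa*m^0.5
sigma0 = sigma1 - k/sqrt(d1) = 223.4 - 0.889923*169.031 = 72.9756 MPa
sigma_y(d3) = 72.9756 + 0.889923 / sqrt(1.3e-04) = 151 MPa


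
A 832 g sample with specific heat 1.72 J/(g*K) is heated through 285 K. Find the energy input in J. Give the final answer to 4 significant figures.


Q = m * cp * dT
Q = 832 * 1.72 * 285
Q = 407800 J


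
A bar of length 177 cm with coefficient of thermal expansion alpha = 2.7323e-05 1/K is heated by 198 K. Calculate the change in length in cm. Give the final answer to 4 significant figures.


dL = L0 * alpha * dT
dL = 177 * 2.7323e-05 * 198
dL = 0.9576 cm


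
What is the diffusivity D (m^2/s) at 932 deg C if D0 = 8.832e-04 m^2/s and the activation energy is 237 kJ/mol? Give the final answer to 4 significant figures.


D = D0 * exp(-Qd / (R*T))
T = 1205.15 K
D = 8.832e-04 * exp(-237e3 / (8.314 * 1205.15))
D = 4.714e-14 m^2/s


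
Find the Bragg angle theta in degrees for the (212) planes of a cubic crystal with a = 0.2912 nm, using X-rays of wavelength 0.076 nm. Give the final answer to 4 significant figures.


d = a / sqrt(h^2+k^2+l^2)
d = 0.2912 / sqrt(9) = 0.0970667 nm
lambda = 2*d*sin(theta)  =>  sin(theta) = lambda / (2*d)
sin(theta) = 0.076 / (2 * 0.0970667) = 0.391484
theta = 23.05 deg


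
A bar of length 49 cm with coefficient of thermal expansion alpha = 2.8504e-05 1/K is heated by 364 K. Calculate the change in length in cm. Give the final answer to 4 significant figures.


dL = L0 * alpha * dT
dL = 49 * 2.8504e-05 * 364
dL = 0.5084 cm


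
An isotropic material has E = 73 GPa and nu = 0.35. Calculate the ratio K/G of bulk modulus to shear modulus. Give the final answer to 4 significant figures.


G = E / (2*(1+nu))
G = 73 / (2*(1+0.35)) = 27.037 GPa
K = E / (3*(1-2*nu))
K = 73 / (3*(1-2*0.35)) = 81.1111 GPa
K/G = 81.1111 / 27.037 = 3


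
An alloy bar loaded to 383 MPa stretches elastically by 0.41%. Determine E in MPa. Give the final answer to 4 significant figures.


E = sigma / epsilon
epsilon = 0.41% = 4.1e-03
E = 383 / 4.1e-03
E = 93410 MPa


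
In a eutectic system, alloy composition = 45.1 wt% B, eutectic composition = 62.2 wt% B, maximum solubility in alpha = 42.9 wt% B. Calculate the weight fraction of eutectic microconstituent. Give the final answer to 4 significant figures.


f_primary = (C_e - C0) / (C_e - C_alpha_max)
f_primary = (62.2 - 45.1) / (62.2 - 42.9)
f_primary = 0.88601
f_eutectic = 1 - 0.88601 = 0.114


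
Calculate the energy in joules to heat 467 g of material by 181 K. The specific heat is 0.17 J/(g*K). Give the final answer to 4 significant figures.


Q = m * cp * dT
Q = 467 * 0.17 * 181
Q = 14370 J


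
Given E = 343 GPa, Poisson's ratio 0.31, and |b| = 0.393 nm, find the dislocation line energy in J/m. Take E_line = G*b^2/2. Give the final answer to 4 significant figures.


Step 1: G = E / (2*(1+nu))
G = 343 / (2*(1+0.31)) = 130.916 GPa = 1.30916e+11 Pa
Step 2: E_line = G*b^2/2
b = 0.393 nm = 3.93e-10 m
E_line = 0.5 * 1.30916e+11 * (3.93e-10)^2 = 1.011e-08 J/m


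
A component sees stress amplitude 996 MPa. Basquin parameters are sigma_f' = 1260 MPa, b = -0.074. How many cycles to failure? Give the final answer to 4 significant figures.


sigma_a = sigma_f' * (2*Nf)^b
2*Nf = (sigma_a / sigma_f')^(1/b)
2*Nf = (996 / 1260)^(1/-0.074)
2*Nf = 23.9818
Nf = 11.99 cycles


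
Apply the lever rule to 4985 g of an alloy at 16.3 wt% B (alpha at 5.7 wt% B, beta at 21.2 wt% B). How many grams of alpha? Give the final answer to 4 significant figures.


f_alpha = (C_beta - C0) / (C_beta - C_alpha)
f_alpha = (21.2 - 16.3) / (21.2 - 5.7) = 0.316129
m_alpha = f_alpha * m_total = 0.316129 * 4985 = 1576 g


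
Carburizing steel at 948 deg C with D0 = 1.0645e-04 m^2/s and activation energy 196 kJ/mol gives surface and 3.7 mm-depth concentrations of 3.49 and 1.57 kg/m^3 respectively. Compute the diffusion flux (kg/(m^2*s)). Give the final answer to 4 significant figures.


Step 1: D = D0 * exp(-Qd/(R*T))
T = 948 + 273.15 = 1221.15 K
D = 1.0645e-04 * exp(-196e3 / (8.314 * 1221.15)) = 4.39492e-13 m^2/s
Step 2: J = D * (C1 - C2) / dx
J = 4.39492e-13 * (3.49 - 1.57) / 3.7e-03
J = 2.281e-10 kg/(m^2*s)


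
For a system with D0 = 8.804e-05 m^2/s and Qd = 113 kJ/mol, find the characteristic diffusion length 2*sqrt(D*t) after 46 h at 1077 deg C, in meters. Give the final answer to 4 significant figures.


Step 1: D = D0 * exp(-Qd/(R*T))
T = 1350.15 K
D = 8.804e-05 * exp(-113e3 / (8.314 * 1350.15)) = 3.73917e-09 m^2/s
Step 2: L = 2*sqrt(D*t)
t = 46 h = 165600 s
L = 2*sqrt(3.73917e-09 * 165600) = 0.04977 m


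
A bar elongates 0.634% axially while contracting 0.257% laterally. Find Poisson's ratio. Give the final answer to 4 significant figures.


nu = -epsilon_lat / epsilon_axial
Lateral strain is contraction (negative), so using magnitudes:
nu = 0.257 / 0.634
nu = 0.4054


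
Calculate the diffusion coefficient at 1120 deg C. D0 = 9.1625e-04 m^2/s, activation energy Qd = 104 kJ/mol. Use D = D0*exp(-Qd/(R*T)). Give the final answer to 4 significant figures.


D = D0 * exp(-Qd / (R*T))
T = 1393.15 K
D = 9.1625e-04 * exp(-104e3 / (8.314 * 1393.15))
D = 1.155e-07 m^2/s


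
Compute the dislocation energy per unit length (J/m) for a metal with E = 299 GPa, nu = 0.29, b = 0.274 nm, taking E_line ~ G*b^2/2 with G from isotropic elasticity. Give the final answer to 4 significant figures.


Step 1: G = E / (2*(1+nu))
G = 299 / (2*(1+0.29)) = 115.891 GPa = 1.15891e+11 Pa
Step 2: E_line = G*b^2/2
b = 0.274 nm = 2.74e-10 m
E_line = 0.5 * 1.15891e+11 * (2.74e-10)^2 = 4.35e-09 J/m


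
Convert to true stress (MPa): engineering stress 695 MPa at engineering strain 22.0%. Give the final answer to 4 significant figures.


sigma_true = sigma_eng * (1 + epsilon_eng)
sigma_true = 695 * (1 + 0.22)
sigma_true = 847.9 MPa


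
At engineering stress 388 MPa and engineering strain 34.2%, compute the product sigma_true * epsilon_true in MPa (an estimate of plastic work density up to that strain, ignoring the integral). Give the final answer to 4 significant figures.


sigma_true = sigma_eng * (1 + epsilon_eng)
sigma_true = 388 * (1 + 0.342) = 520.696 MPa
epsilon_true = ln(1 + epsilon_eng)
epsilon_true = ln(1 + 0.342) = 0.294161
sigma_true * epsilon_true = 520.696 * 0.294161 = 153.2 MPa


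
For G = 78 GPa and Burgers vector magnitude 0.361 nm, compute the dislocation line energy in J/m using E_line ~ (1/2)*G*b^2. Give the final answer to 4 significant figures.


E = G*b^2/2
b = 0.361 nm = 3.61e-10 m
G = 78 GPa = 7.8e+10 Pa
E = 0.5 * 7.8e+10 * (3.61e-10)^2
E = 5.083e-09 J/m


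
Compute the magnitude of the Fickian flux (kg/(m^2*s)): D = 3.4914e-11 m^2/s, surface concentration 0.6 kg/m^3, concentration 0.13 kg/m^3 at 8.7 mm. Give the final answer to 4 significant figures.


J = -D * (dC/dx) = D * (C1 - C2) / dx
J = 3.4914e-11 * (0.6 - 0.13) / 8.7e-03
J = 1.886e-09 kg/(m^2*s)


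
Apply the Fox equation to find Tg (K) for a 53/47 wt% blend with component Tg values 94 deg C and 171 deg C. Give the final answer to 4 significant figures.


1/Tg = w1/Tg1 + w2/Tg2 (in Kelvin)
Tg1 = 367.15 K, Tg2 = 444.15 K
1/Tg = 0.53/367.15 + 0.47/444.15
Tg = 399.7 K


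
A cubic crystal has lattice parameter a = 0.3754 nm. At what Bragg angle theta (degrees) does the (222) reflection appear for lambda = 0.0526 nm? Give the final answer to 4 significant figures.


d = a / sqrt(h^2+k^2+l^2)
d = 0.3754 / sqrt(12) = 0.108369 nm
lambda = 2*d*sin(theta)  =>  sin(theta) = lambda / (2*d)
sin(theta) = 0.0526 / (2 * 0.108369) = 0.24269
theta = 14.05 deg


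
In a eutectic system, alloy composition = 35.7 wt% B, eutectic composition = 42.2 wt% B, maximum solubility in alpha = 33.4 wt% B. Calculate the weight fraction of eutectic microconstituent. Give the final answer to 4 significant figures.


f_primary = (C_e - C0) / (C_e - C_alpha_max)
f_primary = (42.2 - 35.7) / (42.2 - 33.4)
f_primary = 0.738636
f_eutectic = 1 - 0.738636 = 0.2614


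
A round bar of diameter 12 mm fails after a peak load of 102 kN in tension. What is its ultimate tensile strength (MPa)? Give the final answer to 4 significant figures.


A0 = pi*(d/2)^2 = pi*(12/2)^2 = 113.097 mm^2
UTS = F_max / A0 = 102*1000 / 113.097
UTS = 901.9 MPa


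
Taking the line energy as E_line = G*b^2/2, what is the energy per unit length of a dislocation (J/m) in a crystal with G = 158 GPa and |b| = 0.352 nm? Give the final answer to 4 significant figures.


E = G*b^2/2
b = 0.352 nm = 3.52e-10 m
G = 158 GPa = 1.58e+11 Pa
E = 0.5 * 1.58e+11 * (3.52e-10)^2
E = 9.788e-09 J/m


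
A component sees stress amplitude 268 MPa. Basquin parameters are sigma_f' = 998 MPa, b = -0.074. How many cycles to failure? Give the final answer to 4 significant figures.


sigma_a = sigma_f' * (2*Nf)^b
2*Nf = (sigma_a / sigma_f')^(1/b)
2*Nf = (268 / 998)^(1/-0.074)
2*Nf = 5.20186e+07
Nf = 2.601e+07 cycles


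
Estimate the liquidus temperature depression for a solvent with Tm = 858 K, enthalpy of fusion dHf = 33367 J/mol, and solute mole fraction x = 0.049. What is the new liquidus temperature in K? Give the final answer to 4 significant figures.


dT = R*Tm^2*x / dHf
dT = 8.314 * 858^2 * 0.049 / 33367
dT = 8.98801 K
T_new = 858 - 8.98801 = 849 K


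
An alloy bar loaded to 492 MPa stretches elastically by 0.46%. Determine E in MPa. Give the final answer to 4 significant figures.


E = sigma / epsilon
epsilon = 0.46% = 4.6e-03
E = 492 / 4.6e-03
E = 107000 MPa


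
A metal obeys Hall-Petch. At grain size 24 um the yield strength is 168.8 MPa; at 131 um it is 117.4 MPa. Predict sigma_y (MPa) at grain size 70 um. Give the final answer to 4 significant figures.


sigma_y = sigma0 + k / sqrt(d)
1/sqrt(d1) = 1/sqrt(2.4e-05) = 204.124;  1/sqrt(d2) = 87.3704
k = (sigma1 - sigma2) / (1/sqrt(d1) - 1/sqrt(d2)) = (168.8 - 117.4) / (204.124 - 87.3704) = 0.440243 MPa*m^0.5
sigma0 = sigma1 - k/sqrt(d1) = 168.8 - 0.440243*204.124 = 78.9358 MPa
sigma_y(d3) = 78.9358 + 0.440243 / sqrt(7e-05) = 131.6 MPa


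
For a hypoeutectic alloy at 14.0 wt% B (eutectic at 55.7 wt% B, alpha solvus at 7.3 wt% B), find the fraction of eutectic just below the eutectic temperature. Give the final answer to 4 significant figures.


f_primary = (C_e - C0) / (C_e - C_alpha_max)
f_primary = (55.7 - 14.0) / (55.7 - 7.3)
f_primary = 0.86157
f_eutectic = 1 - 0.86157 = 0.1384


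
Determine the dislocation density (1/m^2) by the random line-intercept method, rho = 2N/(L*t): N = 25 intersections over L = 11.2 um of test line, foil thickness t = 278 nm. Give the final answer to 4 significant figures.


rho = 2N / (L * t)
L = 11.2 um = 1.12e-05 m, t = 278 nm = 2.78e-07 m
rho = 2 * 25 / (1.12e-05 * 2.78e-07)
rho = 1.606e+13 1/m^2


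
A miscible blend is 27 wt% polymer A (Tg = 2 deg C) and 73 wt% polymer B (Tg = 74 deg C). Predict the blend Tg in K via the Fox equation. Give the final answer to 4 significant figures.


1/Tg = w1/Tg1 + w2/Tg2 (in Kelvin)
Tg1 = 275.15 K, Tg2 = 347.15 K
1/Tg = 0.27/275.15 + 0.73/347.15
Tg = 324.2 K


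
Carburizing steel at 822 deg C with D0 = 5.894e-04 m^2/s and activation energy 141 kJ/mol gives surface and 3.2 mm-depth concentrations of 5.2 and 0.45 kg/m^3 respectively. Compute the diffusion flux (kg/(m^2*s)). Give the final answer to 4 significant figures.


Step 1: D = D0 * exp(-Qd/(R*T))
T = 822 + 273.15 = 1095.15 K
D = 5.894e-04 * exp(-141e3 / (8.314 * 1095.15)) = 1.10913e-10 m^2/s
Step 2: J = D * (C1 - C2) / dx
J = 1.10913e-10 * (5.2 - 0.45) / 3.2e-03
J = 1.646e-07 kg/(m^2*s)


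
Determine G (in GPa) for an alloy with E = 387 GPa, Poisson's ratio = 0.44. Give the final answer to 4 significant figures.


G = E / (2*(1+nu))
G = 387 / (2*(1+0.44))
G = 134.4 GPa


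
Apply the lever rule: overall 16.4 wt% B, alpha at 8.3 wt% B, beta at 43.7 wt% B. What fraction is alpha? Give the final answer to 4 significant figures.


f_alpha = (C_beta - C0) / (C_beta - C_alpha)
f_alpha = (43.7 - 16.4) / (43.7 - 8.3)
f_alpha = 0.7712


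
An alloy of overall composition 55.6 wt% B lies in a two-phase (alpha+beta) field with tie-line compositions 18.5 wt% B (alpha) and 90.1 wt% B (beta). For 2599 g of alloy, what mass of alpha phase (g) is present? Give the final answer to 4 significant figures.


f_alpha = (C_beta - C0) / (C_beta - C_alpha)
f_alpha = (90.1 - 55.6) / (90.1 - 18.5) = 0.481844
m_alpha = f_alpha * m_total = 0.481844 * 2599 = 1252 g


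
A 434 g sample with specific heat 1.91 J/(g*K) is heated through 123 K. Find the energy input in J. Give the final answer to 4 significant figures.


Q = m * cp * dT
Q = 434 * 1.91 * 123
Q = 102000 J


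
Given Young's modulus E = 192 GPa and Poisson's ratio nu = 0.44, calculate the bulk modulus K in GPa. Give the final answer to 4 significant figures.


K = E / (3*(1-2*nu))
K = 192 / (3*(1-2*0.44))
K = 533.3 GPa


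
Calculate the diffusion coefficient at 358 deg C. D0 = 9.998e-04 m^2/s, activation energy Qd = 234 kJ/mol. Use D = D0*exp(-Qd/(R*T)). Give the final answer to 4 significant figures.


D = D0 * exp(-Qd / (R*T))
T = 631.15 K
D = 9.998e-04 * exp(-234e3 / (8.314 * 631.15))
D = 4.297e-23 m^2/s


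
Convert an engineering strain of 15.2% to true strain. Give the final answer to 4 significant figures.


epsilon_true = ln(1 + epsilon_eng)
epsilon_true = ln(1 + 0.152)
epsilon_true = 0.1415


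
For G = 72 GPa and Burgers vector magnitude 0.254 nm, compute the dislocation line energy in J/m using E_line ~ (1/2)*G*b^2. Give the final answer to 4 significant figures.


E = G*b^2/2
b = 0.254 nm = 2.54e-10 m
G = 72 GPa = 7.2e+10 Pa
E = 0.5 * 7.2e+10 * (2.54e-10)^2
E = 2.323e-09 J/m


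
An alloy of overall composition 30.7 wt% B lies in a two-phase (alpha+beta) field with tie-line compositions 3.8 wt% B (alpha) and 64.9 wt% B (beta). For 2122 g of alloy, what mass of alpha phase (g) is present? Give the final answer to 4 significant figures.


f_alpha = (C_beta - C0) / (C_beta - C_alpha)
f_alpha = (64.9 - 30.7) / (64.9 - 3.8) = 0.559738
m_alpha = f_alpha * m_total = 0.559738 * 2122 = 1188 g


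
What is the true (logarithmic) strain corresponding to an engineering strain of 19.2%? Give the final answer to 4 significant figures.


epsilon_true = ln(1 + epsilon_eng)
epsilon_true = ln(1 + 0.192)
epsilon_true = 0.1756


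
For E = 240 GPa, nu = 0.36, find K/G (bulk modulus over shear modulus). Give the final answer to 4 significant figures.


G = E / (2*(1+nu))
G = 240 / (2*(1+0.36)) = 88.2353 GPa
K = E / (3*(1-2*nu))
K = 240 / (3*(1-2*0.36)) = 285.714 GPa
K/G = 285.714 / 88.2353 = 3.238


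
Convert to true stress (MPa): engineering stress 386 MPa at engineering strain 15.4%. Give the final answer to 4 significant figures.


sigma_true = sigma_eng * (1 + epsilon_eng)
sigma_true = 386 * (1 + 0.154)
sigma_true = 445.4 MPa


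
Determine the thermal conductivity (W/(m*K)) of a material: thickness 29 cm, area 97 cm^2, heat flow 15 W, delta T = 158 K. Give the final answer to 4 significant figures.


k = Q*L / (A*dT)
L = 0.29 m, A = 9.7e-03 m^2
k = 15 * 0.29 / (9.7e-03 * 158)
k = 2.838 W/(m*K)


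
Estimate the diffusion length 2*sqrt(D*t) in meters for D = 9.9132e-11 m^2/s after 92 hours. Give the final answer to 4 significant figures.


t = 92 hr = 331200 s
Diffusion length = 2*sqrt(D*t)
= 2*sqrt(9.9132e-11 * 331200)
= 0.01146 m


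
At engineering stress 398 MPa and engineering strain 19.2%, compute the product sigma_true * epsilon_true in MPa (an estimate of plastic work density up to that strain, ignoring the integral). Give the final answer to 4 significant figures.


sigma_true = sigma_eng * (1 + epsilon_eng)
sigma_true = 398 * (1 + 0.192) = 474.416 MPa
epsilon_true = ln(1 + epsilon_eng)
epsilon_true = ln(1 + 0.192) = 0.175633
sigma_true * epsilon_true = 474.416 * 0.175633 = 83.32 MPa


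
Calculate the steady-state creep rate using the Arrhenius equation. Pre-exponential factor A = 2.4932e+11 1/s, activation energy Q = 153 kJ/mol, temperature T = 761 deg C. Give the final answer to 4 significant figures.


rate = A * exp(-Q / (R*T))
T = 761 + 273.15 = 1034.15 K
rate = 2.4932e+11 * exp(-153e3 / (8.314 * 1034.15))
rate = 4661 1/s


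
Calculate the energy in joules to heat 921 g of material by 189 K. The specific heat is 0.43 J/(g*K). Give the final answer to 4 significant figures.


Q = m * cp * dT
Q = 921 * 0.43 * 189
Q = 74850 J


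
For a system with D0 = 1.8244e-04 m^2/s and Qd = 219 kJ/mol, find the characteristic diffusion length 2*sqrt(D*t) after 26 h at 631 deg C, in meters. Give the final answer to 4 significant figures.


Step 1: D = D0 * exp(-Qd/(R*T))
T = 904.15 K
D = 1.8244e-04 * exp(-219e3 / (8.314 * 904.15)) = 4.06045e-17 m^2/s
Step 2: L = 2*sqrt(D*t)
t = 26 h = 93600 s
L = 2*sqrt(4.06045e-17 * 93600) = 3.899e-06 m


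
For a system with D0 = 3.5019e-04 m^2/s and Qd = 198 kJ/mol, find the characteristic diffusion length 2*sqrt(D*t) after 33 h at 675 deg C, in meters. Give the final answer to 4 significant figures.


Step 1: D = D0 * exp(-Qd/(R*T))
T = 948.15 K
D = 3.5019e-04 * exp(-198e3 / (8.314 * 948.15)) = 4.32384e-15 m^2/s
Step 2: L = 2*sqrt(D*t)
t = 33 h = 118800 s
L = 2*sqrt(4.32384e-15 * 118800) = 4.533e-05 m


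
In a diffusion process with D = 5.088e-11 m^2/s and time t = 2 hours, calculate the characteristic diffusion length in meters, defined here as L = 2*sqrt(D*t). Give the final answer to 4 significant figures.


t = 2 hr = 7200 s
Diffusion length = 2*sqrt(D*t)
= 2*sqrt(5.088e-11 * 7200)
= 1.211e-03 m


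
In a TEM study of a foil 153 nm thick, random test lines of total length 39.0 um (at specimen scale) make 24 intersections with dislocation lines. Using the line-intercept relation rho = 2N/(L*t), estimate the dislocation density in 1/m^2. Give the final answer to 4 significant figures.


rho = 2N / (L * t)
L = 39.0 um = 3.9e-05 m, t = 153 nm = 1.53e-07 m
rho = 2 * 24 / (3.9e-05 * 1.53e-07)
rho = 8.044e+12 1/m^2


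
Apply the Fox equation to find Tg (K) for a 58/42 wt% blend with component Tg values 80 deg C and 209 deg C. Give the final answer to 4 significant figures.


1/Tg = w1/Tg1 + w2/Tg2 (in Kelvin)
Tg1 = 353.15 K, Tg2 = 482.15 K
1/Tg = 0.58/353.15 + 0.42/482.15
Tg = 397.9 K


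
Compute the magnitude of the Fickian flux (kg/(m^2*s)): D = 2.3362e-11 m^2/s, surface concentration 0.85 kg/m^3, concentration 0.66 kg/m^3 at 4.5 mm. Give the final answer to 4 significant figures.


J = -D * (dC/dx) = D * (C1 - C2) / dx
J = 2.3362e-11 * (0.85 - 0.66) / 4.5e-03
J = 9.864e-10 kg/(m^2*s)


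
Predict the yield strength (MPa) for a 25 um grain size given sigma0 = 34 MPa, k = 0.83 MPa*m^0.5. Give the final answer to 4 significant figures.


sigma_y = sigma0 + k / sqrt(d)
d = 25 um = 2.5e-05 m
sigma_y = 34 + 0.83 / sqrt(2.5e-05)
sigma_y = 200 MPa


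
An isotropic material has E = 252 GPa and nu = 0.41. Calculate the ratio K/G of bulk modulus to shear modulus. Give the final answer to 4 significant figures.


G = E / (2*(1+nu))
G = 252 / (2*(1+0.41)) = 89.3617 GPa
K = E / (3*(1-2*nu))
K = 252 / (3*(1-2*0.41)) = 466.667 GPa
K/G = 466.667 / 89.3617 = 5.222


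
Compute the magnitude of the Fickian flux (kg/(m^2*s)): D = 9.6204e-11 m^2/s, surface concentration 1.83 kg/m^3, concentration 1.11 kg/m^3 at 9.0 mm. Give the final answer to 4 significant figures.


J = -D * (dC/dx) = D * (C1 - C2) / dx
J = 9.6204e-11 * (1.83 - 1.11) / 9e-03
J = 7.696e-09 kg/(m^2*s)


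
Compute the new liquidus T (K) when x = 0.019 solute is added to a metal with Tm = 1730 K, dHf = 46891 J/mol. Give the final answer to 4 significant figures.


dT = R*Tm^2*x / dHf
dT = 8.314 * 1730^2 * 0.019 / 46891
dT = 10.0825 K
T_new = 1730 - 10.0825 = 1720 K


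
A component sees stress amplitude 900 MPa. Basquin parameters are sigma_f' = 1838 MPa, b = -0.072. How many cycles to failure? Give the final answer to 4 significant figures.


sigma_a = sigma_f' * (2*Nf)^b
2*Nf = (sigma_a / sigma_f')^(1/b)
2*Nf = (900 / 1838)^(1/-0.072)
2*Nf = 20276.2
Nf = 10140 cycles


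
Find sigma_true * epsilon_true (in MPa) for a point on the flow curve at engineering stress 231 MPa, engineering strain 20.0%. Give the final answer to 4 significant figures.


sigma_true = sigma_eng * (1 + epsilon_eng)
sigma_true = 231 * (1 + 0.2) = 277.2 MPa
epsilon_true = ln(1 + epsilon_eng)
epsilon_true = ln(1 + 0.2) = 0.182322
sigma_true * epsilon_true = 277.2 * 0.182322 = 50.54 MPa


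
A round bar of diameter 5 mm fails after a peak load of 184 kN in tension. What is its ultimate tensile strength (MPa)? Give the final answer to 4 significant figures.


A0 = pi*(d/2)^2 = pi*(5/2)^2 = 19.635 mm^2
UTS = F_max / A0 = 184*1000 / 19.635
UTS = 9371 MPa


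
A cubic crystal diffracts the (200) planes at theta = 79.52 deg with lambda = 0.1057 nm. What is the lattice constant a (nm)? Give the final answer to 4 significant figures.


d = lambda / (2*sin(theta))
d = 0.1057 / (2*sin(79.52 deg))
d = 0.0537466 nm
a = d * sqrt(h^2+k^2+l^2) = 0.0537466 * sqrt(4)
a = 0.1075 nm


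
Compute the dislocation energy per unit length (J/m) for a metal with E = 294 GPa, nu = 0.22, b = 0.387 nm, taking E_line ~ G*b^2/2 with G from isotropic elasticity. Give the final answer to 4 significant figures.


Step 1: G = E / (2*(1+nu))
G = 294 / (2*(1+0.22)) = 120.492 GPa = 1.20492e+11 Pa
Step 2: E_line = G*b^2/2
b = 0.387 nm = 3.87e-10 m
E_line = 0.5 * 1.20492e+11 * (3.87e-10)^2 = 9.023e-09 J/m


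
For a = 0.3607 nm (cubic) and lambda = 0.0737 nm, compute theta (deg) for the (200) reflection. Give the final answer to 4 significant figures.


d = a / sqrt(h^2+k^2+l^2)
d = 0.3607 / sqrt(4) = 0.18035 nm
lambda = 2*d*sin(theta)  =>  sin(theta) = lambda / (2*d)
sin(theta) = 0.0737 / (2 * 0.18035) = 0.204325
theta = 11.79 deg


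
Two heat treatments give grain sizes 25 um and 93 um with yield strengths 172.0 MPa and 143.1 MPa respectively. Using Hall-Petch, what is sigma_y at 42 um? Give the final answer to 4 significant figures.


sigma_y = sigma0 + k / sqrt(d)
1/sqrt(d1) = 1/sqrt(2.5e-05) = 200;  1/sqrt(d2) = 103.695
k = (sigma1 - sigma2) / (1/sqrt(d1) - 1/sqrt(d2)) = (172.0 - 143.1) / (200 - 103.695) = 0.300089 MPa*m^0.5
sigma0 = sigma1 - k/sqrt(d1) = 172.0 - 0.300089*200 = 111.982 MPa
sigma_y(d3) = 111.982 + 0.300089 / sqrt(4.2e-05) = 158.3 MPa


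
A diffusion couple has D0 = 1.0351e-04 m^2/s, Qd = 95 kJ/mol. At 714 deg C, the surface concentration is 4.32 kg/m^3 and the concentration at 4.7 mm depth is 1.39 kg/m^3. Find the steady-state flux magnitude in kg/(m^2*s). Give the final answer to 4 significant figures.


Step 1: D = D0 * exp(-Qd/(R*T))
T = 714 + 273.15 = 987.15 K
D = 1.0351e-04 * exp(-95e3 / (8.314 * 987.15)) = 9.72556e-10 m^2/s
Step 2: J = D * (C1 - C2) / dx
J = 9.72556e-10 * (4.32 - 1.39) / 4.7e-03
J = 6.063e-07 kg/(m^2*s)


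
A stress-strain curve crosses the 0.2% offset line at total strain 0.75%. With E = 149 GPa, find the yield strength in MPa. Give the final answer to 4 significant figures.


Offset strain = 0.002
Elastic strain at yield = total_strain - offset = 7.5e-03 - 0.002 = 5.5e-03
sigma_y = E * elastic_strain = 149000 * 5.5e-03
sigma_y = 819.5 MPa


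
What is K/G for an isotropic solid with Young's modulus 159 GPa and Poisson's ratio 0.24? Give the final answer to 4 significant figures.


G = E / (2*(1+nu))
G = 159 / (2*(1+0.24)) = 64.1129 GPa
K = E / (3*(1-2*nu))
K = 159 / (3*(1-2*0.24)) = 101.923 GPa
K/G = 101.923 / 64.1129 = 1.59


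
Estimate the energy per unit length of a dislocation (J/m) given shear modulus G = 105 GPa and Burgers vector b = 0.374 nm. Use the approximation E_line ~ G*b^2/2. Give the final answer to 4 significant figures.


E = G*b^2/2
b = 0.374 nm = 3.74e-10 m
G = 105 GPa = 1.05e+11 Pa
E = 0.5 * 1.05e+11 * (3.74e-10)^2
E = 7.343e-09 J/m


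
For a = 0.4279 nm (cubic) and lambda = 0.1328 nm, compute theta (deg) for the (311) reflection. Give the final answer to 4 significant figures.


d = a / sqrt(h^2+k^2+l^2)
d = 0.4279 / sqrt(11) = 0.129017 nm
lambda = 2*d*sin(theta)  =>  sin(theta) = lambda / (2*d)
sin(theta) = 0.1328 / (2 * 0.129017) = 0.514662
theta = 30.97 deg


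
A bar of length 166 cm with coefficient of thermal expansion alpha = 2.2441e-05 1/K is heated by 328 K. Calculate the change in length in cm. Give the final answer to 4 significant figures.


dL = L0 * alpha * dT
dL = 166 * 2.2441e-05 * 328
dL = 1.222 cm


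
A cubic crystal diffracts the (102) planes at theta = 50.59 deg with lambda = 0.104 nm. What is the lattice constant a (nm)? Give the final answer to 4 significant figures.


d = lambda / (2*sin(theta))
d = 0.104 / (2*sin(50.59 deg))
d = 0.0673032 nm
a = d * sqrt(h^2+k^2+l^2) = 0.0673032 * sqrt(5)
a = 0.1505 nm


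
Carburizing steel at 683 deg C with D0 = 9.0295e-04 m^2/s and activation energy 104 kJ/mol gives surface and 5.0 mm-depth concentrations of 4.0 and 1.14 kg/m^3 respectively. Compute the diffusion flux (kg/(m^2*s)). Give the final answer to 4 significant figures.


Step 1: D = D0 * exp(-Qd/(R*T))
T = 683 + 273.15 = 956.15 K
D = 9.0295e-04 * exp(-104e3 / (8.314 * 956.15)) = 1.87897e-09 m^2/s
Step 2: J = D * (C1 - C2) / dx
J = 1.87897e-09 * (4.0 - 1.14) / 5e-03
J = 1.075e-06 kg/(m^2*s)


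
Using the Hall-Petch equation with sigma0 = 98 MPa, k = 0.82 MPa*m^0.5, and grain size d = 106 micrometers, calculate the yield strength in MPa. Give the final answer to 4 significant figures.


sigma_y = sigma0 + k / sqrt(d)
d = 106 um = 1.06e-04 m
sigma_y = 98 + 0.82 / sqrt(1.06e-04)
sigma_y = 177.6 MPa


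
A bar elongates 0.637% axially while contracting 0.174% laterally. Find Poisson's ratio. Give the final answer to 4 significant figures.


nu = -epsilon_lat / epsilon_axial
Lateral strain is contraction (negative), so using magnitudes:
nu = 0.174 / 0.637
nu = 0.2732


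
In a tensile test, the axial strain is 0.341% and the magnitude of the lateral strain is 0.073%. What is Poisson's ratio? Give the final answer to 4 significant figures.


nu = -epsilon_lat / epsilon_axial
Lateral strain is contraction (negative), so using magnitudes:
nu = 0.073 / 0.341
nu = 0.2141


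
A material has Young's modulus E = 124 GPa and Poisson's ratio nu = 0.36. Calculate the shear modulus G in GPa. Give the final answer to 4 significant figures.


G = E / (2*(1+nu))
G = 124 / (2*(1+0.36))
G = 45.59 GPa


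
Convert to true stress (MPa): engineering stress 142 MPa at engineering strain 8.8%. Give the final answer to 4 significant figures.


sigma_true = sigma_eng * (1 + epsilon_eng)
sigma_true = 142 * (1 + 0.088)
sigma_true = 154.5 MPa


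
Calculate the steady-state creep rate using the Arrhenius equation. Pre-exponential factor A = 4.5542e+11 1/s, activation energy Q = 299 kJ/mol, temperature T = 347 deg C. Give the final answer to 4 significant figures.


rate = A * exp(-Q / (R*T))
T = 347 + 273.15 = 620.15 K
rate = 4.5542e+11 * exp(-299e3 / (8.314 * 620.15))
rate = 2.972e-14 1/s


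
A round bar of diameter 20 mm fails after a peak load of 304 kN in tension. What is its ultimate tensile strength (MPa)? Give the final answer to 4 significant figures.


A0 = pi*(d/2)^2 = pi*(20/2)^2 = 314.159 mm^2
UTS = F_max / A0 = 304*1000 / 314.159
UTS = 967.7 MPa


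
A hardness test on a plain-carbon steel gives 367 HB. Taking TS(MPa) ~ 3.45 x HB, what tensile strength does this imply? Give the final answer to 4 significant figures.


TS (MPa) = 3.45 * HB
TS = 3.45 * 367
TS = 1266 MPa


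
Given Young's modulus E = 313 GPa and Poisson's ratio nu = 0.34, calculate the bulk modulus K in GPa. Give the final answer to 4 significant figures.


K = E / (3*(1-2*nu))
K = 313 / (3*(1-2*0.34))
K = 326 GPa


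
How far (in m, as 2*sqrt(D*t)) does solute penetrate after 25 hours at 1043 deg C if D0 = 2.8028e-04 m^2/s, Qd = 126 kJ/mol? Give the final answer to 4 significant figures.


Step 1: D = D0 * exp(-Qd/(R*T))
T = 1316.15 K
D = 2.8028e-04 * exp(-126e3 / (8.314 * 1316.15)) = 2.79764e-09 m^2/s
Step 2: L = 2*sqrt(D*t)
t = 25 h = 90000 s
L = 2*sqrt(2.79764e-09 * 90000) = 0.03174 m


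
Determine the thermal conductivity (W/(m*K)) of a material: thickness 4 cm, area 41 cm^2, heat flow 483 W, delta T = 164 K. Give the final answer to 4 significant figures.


k = Q*L / (A*dT)
L = 0.04 m, A = 4.1e-03 m^2
k = 483 * 0.04 / (4.1e-03 * 164)
k = 28.73 W/(m*K)


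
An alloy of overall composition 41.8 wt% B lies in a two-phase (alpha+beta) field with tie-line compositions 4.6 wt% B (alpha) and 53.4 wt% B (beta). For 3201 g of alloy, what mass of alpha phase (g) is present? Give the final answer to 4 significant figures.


f_alpha = (C_beta - C0) / (C_beta - C_alpha)
f_alpha = (53.4 - 41.8) / (53.4 - 4.6) = 0.237705
m_alpha = f_alpha * m_total = 0.237705 * 3201 = 760.9 g


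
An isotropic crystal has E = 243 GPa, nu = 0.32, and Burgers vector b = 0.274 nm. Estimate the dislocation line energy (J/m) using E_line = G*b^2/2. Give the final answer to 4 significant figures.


Step 1: G = E / (2*(1+nu))
G = 243 / (2*(1+0.32)) = 92.0455 GPa = 9.20455e+10 Pa
Step 2: E_line = G*b^2/2
b = 0.274 nm = 2.74e-10 m
E_line = 0.5 * 9.20455e+10 * (2.74e-10)^2 = 3.455e-09 J/m


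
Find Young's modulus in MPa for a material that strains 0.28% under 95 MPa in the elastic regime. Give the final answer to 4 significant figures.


E = sigma / epsilon
epsilon = 0.28% = 2.8e-03
E = 95 / 2.8e-03
E = 33930 MPa


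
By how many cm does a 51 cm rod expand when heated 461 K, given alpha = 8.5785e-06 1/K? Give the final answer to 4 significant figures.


dL = L0 * alpha * dT
dL = 51 * 8.5785e-06 * 461
dL = 0.2017 cm


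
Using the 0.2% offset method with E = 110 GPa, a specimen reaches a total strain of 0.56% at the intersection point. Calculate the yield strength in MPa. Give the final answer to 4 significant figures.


Offset strain = 0.002
Elastic strain at yield = total_strain - offset = 5.6e-03 - 0.002 = 3.6e-03
sigma_y = E * elastic_strain = 110000 * 3.6e-03
sigma_y = 396 MPa


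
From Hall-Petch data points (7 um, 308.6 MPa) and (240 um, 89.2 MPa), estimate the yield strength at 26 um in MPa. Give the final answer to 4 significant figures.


sigma_y = sigma0 + k / sqrt(d)
1/sqrt(d1) = 1/sqrt(7e-06) = 377.964;  1/sqrt(d2) = 64.5497
k = (sigma1 - sigma2) / (1/sqrt(d1) - 1/sqrt(d2)) = (308.6 - 89.2) / (377.964 - 64.5497) = 0.700031 MPa*m^0.5
sigma0 = sigma1 - k/sqrt(d1) = 308.6 - 0.700031*377.964 = 44.0132 MPa
sigma_y(d3) = 44.0132 + 0.700031 / sqrt(2.6e-05) = 181.3 MPa


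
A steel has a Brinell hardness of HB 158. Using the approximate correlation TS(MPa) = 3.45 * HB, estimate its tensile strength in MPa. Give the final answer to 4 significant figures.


TS (MPa) = 3.45 * HB
TS = 3.45 * 158
TS = 545.1 MPa


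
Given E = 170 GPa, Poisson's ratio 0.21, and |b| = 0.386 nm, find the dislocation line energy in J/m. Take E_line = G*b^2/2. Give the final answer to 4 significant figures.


Step 1: G = E / (2*(1+nu))
G = 170 / (2*(1+0.21)) = 70.2479 GPa = 7.02479e+10 Pa
Step 2: E_line = G*b^2/2
b = 0.386 nm = 3.86e-10 m
E_line = 0.5 * 7.02479e+10 * (3.86e-10)^2 = 5.233e-09 J/m
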